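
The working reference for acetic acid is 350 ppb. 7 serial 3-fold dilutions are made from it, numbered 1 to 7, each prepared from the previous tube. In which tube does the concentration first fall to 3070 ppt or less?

Tube n has concentration 350 ppb / 3ⁿ.
Need 3ⁿ ≥ 350 ppb / 3070 ppt = 114, so n ≥ 4.31.
First such tube: n = 5.

tube 5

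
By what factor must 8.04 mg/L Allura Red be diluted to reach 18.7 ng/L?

Factor = C₀/C_target = 8.04 mg/L / 18.7 ng/L = 4.30 × 10⁵.

4.30 × 10⁵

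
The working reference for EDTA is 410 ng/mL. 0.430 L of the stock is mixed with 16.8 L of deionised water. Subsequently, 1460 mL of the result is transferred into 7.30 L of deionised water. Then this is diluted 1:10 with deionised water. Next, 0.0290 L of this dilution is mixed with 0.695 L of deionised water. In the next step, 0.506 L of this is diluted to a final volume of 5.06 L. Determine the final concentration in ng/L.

0.683 ng/L

Overall dilution factor = 40.07 × 6 × 10 × 24.97 × 10 = 6.00 × 10⁵.
410 ng/mL / 6.00 × 10⁵ = 6.83 × 10⁻⁴ ng/mL = 0.683 ng/L.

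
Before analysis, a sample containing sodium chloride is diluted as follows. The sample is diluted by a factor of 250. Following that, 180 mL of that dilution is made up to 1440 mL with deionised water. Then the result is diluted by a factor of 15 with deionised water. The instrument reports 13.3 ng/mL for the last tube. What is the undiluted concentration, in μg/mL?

Overall dilution factor = 250 × 8 × 15 = 3.00 × 10⁴.
Original = 13.3 ng/mL × 3.00 × 10⁴ = 3.99 × 10⁵ ng/mL = 399 μg/mL.

399 μg/mL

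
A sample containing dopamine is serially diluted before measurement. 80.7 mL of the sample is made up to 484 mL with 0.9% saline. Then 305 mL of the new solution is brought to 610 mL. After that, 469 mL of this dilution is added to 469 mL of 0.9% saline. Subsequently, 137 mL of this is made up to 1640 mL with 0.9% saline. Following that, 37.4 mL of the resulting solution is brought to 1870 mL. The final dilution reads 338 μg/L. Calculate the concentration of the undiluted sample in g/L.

4.85 g/L

Overall dilution factor = 5.998 × 2 × 2 × 11.97 × 50 = 1.44 × 10⁴.
Original = 338 μg/L × 1.44 × 10⁴ = 4.85 × 10⁶ μg/L = 4.85 g/L.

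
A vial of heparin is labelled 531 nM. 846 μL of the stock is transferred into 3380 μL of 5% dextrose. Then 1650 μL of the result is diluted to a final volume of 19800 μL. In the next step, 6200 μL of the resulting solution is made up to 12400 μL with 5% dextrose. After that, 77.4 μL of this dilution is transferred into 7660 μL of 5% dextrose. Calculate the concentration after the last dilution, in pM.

44.3 pM

Overall dilution factor = 4.995 × 12 × 2 × 99.97 = 1.20 × 10⁴.
531 nM / 1.20 × 10⁴ = 0.0443 nM = 44.3 pM.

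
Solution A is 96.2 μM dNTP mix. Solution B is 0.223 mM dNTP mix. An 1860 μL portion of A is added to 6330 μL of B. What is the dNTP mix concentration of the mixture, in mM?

C_B = 0.223 mM = 223 μM.
C_mix = (C_A·V_A + C_B·V_B)/(V_A + V_B) = (96.2×1860 + 223×6330) / 8190 = 194 μM = 0.194 mM.

0.194 mM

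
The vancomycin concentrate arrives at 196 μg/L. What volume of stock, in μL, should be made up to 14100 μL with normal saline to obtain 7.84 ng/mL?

564 μL

7.84 ng/mL = 7.84 μg/L.
V₁ = C₂V₂/C₁ = 7.84 × 14100 / 196 = 564 μL.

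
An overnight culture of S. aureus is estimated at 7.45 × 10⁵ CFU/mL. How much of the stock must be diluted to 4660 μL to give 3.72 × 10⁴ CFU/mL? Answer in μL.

233 μL

V₁ = C₂V₂/C₁ = 3.72 × 10⁴ × 4660 / 7.45 × 10⁵ = 233 μL.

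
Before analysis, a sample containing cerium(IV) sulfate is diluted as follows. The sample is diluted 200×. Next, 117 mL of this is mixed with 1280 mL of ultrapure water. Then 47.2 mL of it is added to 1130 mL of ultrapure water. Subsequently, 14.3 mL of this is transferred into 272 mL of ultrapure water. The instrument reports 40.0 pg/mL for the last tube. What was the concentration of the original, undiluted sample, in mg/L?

Overall dilution factor = 200 × 11.94 × 24.94 × 20.02 = 1.19 × 10⁶.
Original = 40.0 pg/mL × 1.19 × 10⁶ = 4.77 × 10⁷ pg/mL = 47.7 mg/L.

47.7 mg/L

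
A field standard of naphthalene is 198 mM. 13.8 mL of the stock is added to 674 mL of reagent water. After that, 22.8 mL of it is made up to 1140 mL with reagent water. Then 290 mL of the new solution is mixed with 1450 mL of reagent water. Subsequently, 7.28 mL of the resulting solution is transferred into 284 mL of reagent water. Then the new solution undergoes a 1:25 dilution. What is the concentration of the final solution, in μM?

0.0132 μM

Overall dilution factor = 49.84 × 50 × 6 × 40.01 × 25 = 1.50 × 10⁷.
198 mM / 1.50 × 10⁷ = 1.32 × 10⁻⁵ mM = 0.0132 μM.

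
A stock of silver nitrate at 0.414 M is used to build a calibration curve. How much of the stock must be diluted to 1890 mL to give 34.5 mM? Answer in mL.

34.5 mM = 0.0345 M.
V₁ = C₂V₂/C₁ = 0.0345 × 1890 / 0.414 = 158 mL.

158 mL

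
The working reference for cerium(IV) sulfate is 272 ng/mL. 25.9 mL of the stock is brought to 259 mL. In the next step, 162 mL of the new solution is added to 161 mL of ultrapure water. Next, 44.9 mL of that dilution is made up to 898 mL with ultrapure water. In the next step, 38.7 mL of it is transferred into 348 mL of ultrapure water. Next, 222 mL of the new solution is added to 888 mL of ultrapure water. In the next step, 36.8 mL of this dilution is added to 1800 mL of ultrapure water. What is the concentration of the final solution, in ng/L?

Overall dilution factor = 10 × 1.994 × 20 × 9.992 × 5 × 49.91 = 9.94 × 10⁵.
272 ng/mL / 9.94 × 10⁵ = 2.74 × 10⁻⁴ ng/mL = 0.274 ng/L.

0.274 ng/L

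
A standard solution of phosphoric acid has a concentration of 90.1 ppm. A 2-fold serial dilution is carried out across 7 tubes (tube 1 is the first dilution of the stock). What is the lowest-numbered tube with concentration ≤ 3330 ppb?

tube 5

Tube n has concentration 90.1 ppm / 2ⁿ.
Need 2ⁿ ≥ 90.1 ppm / 3330 ppb = 27.1, so n ≥ 4.76.
First such tube: n = 5.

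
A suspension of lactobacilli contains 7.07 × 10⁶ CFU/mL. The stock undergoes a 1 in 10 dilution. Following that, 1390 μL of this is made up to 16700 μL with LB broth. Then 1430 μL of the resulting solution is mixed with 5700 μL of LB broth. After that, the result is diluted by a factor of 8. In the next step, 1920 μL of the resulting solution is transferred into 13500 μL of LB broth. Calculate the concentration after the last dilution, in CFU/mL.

184 CFU/mL

Overall dilution factor = 10 × 12.01 × 4.986 × 8 × 8.031 = 3.85 × 10⁴.
7.07 × 10⁶ CFU/mL / 3.85 × 10⁴ = 184 CFU/mL.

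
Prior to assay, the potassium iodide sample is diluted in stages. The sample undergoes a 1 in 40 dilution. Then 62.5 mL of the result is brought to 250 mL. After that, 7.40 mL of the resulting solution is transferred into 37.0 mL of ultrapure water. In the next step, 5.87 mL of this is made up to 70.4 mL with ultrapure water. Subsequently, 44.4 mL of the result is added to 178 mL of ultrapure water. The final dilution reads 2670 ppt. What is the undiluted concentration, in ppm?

154 ppm

Overall dilution factor = 40 × 4 × 6 × 11.99 × 5.009 = 5.77 × 10⁴.
Original = 2670 ppt × 5.77 × 10⁴ = 1.54 × 10⁸ ppt = 154 ppm.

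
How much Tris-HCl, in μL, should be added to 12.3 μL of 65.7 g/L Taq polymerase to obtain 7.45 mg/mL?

96.2 μL

7.45 mg/mL = 7.45 g/L.
V₂ = C₁V₁/C₂ = 65.7 × 12.3 / 7.45 = 108 μL.
Diluent to add = V₂ − V₁ = 108 − 12.3 = 96.2 μL.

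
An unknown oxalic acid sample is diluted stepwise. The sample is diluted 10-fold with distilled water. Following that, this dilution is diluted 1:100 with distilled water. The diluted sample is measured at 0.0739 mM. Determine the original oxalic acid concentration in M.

0.0739 M

Overall dilution factor = 10 × 100 = 1000.
Original = 0.0739 mM × 1000 = 73.9 mM = 0.0739 M.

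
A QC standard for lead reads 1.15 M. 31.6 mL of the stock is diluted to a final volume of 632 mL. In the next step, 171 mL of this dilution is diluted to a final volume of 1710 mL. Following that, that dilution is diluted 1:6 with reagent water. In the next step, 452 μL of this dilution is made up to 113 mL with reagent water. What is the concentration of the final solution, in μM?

Overall dilution factor = 20 × 10 × 6 × 250 = 3.00 × 10⁵.
1.15 M / 3.00 × 10⁵ = 3.83 × 10⁻⁶ M = 3.83 μM.

3.83 μM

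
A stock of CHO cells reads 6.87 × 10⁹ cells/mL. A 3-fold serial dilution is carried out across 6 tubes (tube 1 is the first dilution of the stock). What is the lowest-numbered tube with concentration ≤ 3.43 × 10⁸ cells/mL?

tube 3

Tube n has concentration 6.87 × 10⁹ cells/mL / 3ⁿ.
Need 3ⁿ ≥ 6.87 × 10⁹ cells/mL / 3.43 × 10⁸ cells/mL = 20.0, so n ≥ 2.73.
First such tube: n = 3.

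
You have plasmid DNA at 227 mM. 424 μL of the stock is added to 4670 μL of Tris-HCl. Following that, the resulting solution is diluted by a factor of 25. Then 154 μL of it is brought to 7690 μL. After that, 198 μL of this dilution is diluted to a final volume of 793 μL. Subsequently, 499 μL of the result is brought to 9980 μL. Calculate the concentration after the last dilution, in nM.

Overall dilution factor = 12.01 × 25 × 49.94 × 4.005 × 20 = 1.20 × 10⁶.
227 mM / 1.20 × 10⁶ = 1.89 × 10⁻⁴ mM = 189 nM.

189 nM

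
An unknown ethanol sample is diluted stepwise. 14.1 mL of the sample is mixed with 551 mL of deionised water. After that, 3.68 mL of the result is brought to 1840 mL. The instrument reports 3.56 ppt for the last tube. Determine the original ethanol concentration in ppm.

Overall dilution factor = 40.08 × 500 = 2.00 × 10⁴.
Original = 3.56 ppt × 2.00 × 10⁴ = 7.13 × 10⁴ ppt = 0.0713 ppm.

0.0713 ppm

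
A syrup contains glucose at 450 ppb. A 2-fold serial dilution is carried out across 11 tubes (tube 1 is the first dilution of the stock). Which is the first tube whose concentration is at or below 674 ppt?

Tube n has concentration 450 ppb / 2ⁿ.
Need 2ⁿ ≥ 450 ppb / 674 ppt = 668, so n ≥ 9.38.
First such tube: n = 10.

tube 10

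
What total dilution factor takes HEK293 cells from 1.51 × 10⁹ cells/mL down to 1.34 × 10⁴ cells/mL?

Factor = C₀/C_target = 1.51 × 10⁹ cells/mL / 1.34 × 10⁴ cells/mL = 1.13 × 10⁵.

1.13 × 10⁵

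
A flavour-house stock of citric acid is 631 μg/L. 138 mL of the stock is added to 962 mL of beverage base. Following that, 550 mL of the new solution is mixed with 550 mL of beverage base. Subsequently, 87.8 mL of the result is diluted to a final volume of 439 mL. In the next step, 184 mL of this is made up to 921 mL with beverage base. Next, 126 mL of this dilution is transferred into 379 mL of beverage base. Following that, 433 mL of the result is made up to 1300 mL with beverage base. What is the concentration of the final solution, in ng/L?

131 ng/L

Overall dilution factor = 7.971 × 2 × 5 × 5.005 × 4.008 × 3.002 = 4801.
631 μg/L / 4801 = 0.131 μg/L = 131 ng/L.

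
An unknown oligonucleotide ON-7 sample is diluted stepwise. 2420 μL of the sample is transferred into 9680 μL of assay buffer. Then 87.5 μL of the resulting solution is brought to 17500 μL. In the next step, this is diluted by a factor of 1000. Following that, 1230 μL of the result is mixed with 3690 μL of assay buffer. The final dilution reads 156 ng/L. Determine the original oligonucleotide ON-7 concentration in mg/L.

Overall dilution factor = 5 × 200 × 1000 × 4 = 4.00 × 10⁶.
Original = 156 ng/L × 4.00 × 10⁶ = 6.24 × 10⁸ ng/L = 624 mg/L.

624 mg/L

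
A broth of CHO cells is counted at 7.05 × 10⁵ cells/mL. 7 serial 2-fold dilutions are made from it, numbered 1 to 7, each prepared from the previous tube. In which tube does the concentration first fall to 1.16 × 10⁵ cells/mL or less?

Tube n has concentration 7.05 × 10⁵ cells/mL / 2ⁿ.
Need 2ⁿ ≥ 7.05 × 10⁵ cells/mL / 1.16 × 10⁵ cells/mL = 6.08, so n ≥ 2.60.
First such tube: n = 3.

tube 3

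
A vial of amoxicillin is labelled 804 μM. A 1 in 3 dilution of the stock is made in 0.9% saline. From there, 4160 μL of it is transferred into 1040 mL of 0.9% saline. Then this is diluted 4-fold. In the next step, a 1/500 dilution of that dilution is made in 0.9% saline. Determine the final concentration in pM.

Overall dilution factor = 3 × 251 × 4 × 500 = 1.51 × 10⁶.
804 μM / 1.51 × 10⁶ = 5.34 × 10⁻⁴ μM = 534 pM.

534 pM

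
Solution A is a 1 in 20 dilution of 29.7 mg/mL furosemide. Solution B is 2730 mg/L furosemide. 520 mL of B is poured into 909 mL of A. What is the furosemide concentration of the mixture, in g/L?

C_A = 29.7 mg/mL / 20 = 1.48 mg/mL.
C_B = 2730 mg/L = 2.73 mg/mL.
C_mix = (C_A·V_A + C_B·V_B)/(V_A + V_B) = (1.48×909 + 2.73×520) / 1429 = 1.94 mg/mL = 1.94 g/L.

1.94 g/L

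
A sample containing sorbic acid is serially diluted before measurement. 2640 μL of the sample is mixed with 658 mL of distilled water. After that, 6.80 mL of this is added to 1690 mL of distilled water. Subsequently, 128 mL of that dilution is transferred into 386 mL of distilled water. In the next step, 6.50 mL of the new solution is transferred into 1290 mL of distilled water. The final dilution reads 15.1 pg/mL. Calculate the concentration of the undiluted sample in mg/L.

Overall dilution factor = 250.2 × 249.5 × 4.016 × 199.5 = 5.00 × 10⁷.
Original = 15.1 pg/mL × 5.00 × 10⁷ = 7.55 × 10⁸ pg/mL = 755 mg/L.

755 mg/L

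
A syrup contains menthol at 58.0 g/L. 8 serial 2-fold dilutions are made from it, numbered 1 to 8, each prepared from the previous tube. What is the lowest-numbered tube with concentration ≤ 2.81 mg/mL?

Tube n has concentration 58.0 g/L / 2ⁿ.
Need 2ⁿ ≥ 58.0 g/L / 2.81 mg/mL = 20.6, so n ≥ 4.37.
First such tube: n = 5.

tube 5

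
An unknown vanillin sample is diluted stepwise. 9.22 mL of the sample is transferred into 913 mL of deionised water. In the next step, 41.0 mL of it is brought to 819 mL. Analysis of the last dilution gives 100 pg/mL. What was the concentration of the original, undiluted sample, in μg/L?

200 μg/L

Overall dilution factor = 100.0 × 19.98 = 1998.
Original = 100 pg/mL × 1998 = 2.00 × 10⁵ pg/mL = 200 μg/L.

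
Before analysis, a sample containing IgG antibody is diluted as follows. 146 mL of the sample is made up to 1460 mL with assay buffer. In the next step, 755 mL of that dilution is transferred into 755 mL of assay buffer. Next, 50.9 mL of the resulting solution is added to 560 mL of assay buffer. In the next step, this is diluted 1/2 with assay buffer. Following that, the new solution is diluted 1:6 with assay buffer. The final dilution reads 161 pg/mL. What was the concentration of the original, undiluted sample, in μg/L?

Overall dilution factor = 10 × 2 × 12.00 × 2 × 6 = 2880.
Original = 161 pg/mL × 2880 = 4.64 × 10⁵ pg/mL = 464 μg/L.

464 μg/L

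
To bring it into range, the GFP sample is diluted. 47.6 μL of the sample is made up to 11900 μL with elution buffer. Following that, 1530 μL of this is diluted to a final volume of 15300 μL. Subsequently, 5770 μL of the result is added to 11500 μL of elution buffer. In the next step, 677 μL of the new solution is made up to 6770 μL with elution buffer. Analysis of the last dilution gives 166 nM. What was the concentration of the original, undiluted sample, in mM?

Overall dilution factor = 250 × 10 × 2.993 × 10 = 7.48 × 10⁴.
Original = 166 nM × 7.48 × 10⁴ = 1.24 × 10⁷ nM = 12.4 mM.

12.4 mM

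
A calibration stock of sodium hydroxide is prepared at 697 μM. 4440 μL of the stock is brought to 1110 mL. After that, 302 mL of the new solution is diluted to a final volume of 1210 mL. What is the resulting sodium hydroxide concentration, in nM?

696 nM

Overall dilution factor = 250 × 4.007 = 1002.
697 μM / 1002 = 0.696 μM = 696 nM.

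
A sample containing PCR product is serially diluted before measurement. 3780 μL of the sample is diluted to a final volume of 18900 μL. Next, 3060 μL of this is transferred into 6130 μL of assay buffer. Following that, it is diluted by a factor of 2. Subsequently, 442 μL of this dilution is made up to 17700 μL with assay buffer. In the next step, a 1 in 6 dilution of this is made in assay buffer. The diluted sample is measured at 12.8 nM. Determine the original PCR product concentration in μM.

92.4 μM

Overall dilution factor = 5 × 3.003 × 2 × 40.05 × 6 = 7216.
Original = 12.8 nM × 7216 = 9.24 × 10⁴ nM = 92.4 μM.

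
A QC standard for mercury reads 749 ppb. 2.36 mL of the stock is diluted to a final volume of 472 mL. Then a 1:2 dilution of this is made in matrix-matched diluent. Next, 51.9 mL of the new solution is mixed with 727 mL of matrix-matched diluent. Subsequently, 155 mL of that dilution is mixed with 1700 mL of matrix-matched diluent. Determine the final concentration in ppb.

Overall dilution factor = 200 × 2 × 15.01 × 11.97 = 7.18 × 10⁴.
749 ppb / 7.18 × 10⁴ = 0.0104 ppb.

0.0104 ppb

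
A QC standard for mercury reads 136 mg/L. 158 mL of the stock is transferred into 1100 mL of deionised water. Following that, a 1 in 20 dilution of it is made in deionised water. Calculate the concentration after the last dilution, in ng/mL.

854 ng/mL

Overall dilution factor = 7.962 × 20 = 159.
136 mg/L / 159 = 0.854 mg/L = 854 ng/mL.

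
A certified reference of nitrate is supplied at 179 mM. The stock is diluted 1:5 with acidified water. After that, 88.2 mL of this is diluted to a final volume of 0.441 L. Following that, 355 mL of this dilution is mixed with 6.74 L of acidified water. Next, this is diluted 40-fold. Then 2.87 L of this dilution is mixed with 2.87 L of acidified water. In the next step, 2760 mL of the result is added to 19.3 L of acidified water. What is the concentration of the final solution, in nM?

Overall dilution factor = 5 × 5 × 19.99 × 40 × 2 × 7.993 = 3.19 × 10⁵.
179 mM / 3.19 × 10⁵ = 5.60 × 10⁻⁴ mM = 560 nM.

560 nM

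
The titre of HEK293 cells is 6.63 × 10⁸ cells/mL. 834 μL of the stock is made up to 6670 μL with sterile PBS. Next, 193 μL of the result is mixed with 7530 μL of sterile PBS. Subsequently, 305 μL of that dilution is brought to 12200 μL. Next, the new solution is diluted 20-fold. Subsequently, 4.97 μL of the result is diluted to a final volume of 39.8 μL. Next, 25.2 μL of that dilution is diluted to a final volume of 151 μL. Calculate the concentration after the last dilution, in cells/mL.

54.0 cells/mL

Overall dilution factor = 7.998 × 40.02 × 40 × 20 × 8.008 × 5.992 = 1.23 × 10⁷.
6.63 × 10⁸ cells/mL / 1.23 × 10⁷ = 54.0 cells/mL.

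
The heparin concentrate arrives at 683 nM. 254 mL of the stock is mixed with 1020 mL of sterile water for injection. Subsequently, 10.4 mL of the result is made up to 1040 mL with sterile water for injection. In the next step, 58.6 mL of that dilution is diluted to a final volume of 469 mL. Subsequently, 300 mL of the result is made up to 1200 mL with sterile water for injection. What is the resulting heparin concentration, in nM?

Overall dilution factor = 5.016 × 100 × 8.003 × 4 = 1.61 × 10⁴.
683 nM / 1.61 × 10⁴ = 0.0425 nM.

0.0425 nM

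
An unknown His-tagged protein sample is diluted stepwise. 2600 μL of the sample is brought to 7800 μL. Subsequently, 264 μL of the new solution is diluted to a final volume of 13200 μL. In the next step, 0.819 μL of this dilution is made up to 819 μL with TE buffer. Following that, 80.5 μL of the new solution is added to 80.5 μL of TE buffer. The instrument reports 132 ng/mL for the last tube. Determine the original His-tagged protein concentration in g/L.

39.6 g/L

Overall dilution factor = 3 × 50 × 1000 × 2 = 3.00 × 10⁵.
Original = 132 ng/mL × 3.00 × 10⁵ = 3.96 × 10⁷ ng/mL = 39.6 g/L.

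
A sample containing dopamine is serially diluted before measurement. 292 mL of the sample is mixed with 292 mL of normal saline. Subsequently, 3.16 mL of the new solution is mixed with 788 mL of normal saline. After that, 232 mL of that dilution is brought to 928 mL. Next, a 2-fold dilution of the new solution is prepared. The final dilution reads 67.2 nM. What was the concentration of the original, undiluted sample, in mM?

0.269 mM

Overall dilution factor = 2 × 250.4 × 4 × 2 = 4006.
Original = 67.2 nM × 4006 = 2.69 × 10⁵ nM = 0.269 mM.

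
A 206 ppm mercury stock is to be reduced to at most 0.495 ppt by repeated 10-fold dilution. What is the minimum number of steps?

Need 10ⁿ ≥ 4.16 × 10⁸, so n ≥ log(4.16 × 10⁸)/log(10) = 8.62.
Minimum whole steps: n = 9.

9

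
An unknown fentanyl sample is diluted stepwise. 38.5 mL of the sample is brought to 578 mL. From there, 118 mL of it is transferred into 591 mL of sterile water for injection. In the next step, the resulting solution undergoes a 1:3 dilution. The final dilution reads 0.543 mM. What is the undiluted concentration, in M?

0.147 M

Overall dilution factor = 15.01 × 6.008 × 3 = 271.
Original = 0.543 mM × 271 = 147 mM = 0.147 M.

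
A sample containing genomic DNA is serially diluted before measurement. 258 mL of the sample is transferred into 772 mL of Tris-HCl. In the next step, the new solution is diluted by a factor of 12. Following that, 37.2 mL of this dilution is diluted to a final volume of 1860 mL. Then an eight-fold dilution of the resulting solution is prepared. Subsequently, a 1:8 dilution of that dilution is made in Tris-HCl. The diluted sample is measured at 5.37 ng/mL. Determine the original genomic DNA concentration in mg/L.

823 mg/L

Overall dilution factor = 3.992 × 12 × 50 × 8 × 8 = 1.53 × 10⁵.
Original = 5.37 ng/mL × 1.53 × 10⁵ = 8.23 × 10⁵ ng/mL = 823 mg/L.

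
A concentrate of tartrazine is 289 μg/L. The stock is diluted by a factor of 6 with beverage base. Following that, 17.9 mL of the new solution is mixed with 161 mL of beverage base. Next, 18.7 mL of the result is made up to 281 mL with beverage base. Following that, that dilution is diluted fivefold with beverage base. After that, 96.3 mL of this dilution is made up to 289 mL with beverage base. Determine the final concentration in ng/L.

21.4 ng/L

Overall dilution factor = 6 × 9.994 × 15.03 × 5 × 3.001 = 1.35 × 10⁴.
289 μg/L / 1.35 × 10⁴ = 0.0214 μg/L = 21.4 ng/L.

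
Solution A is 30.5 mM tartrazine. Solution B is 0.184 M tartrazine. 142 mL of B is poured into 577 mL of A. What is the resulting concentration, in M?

0.0608 M

C_B = 0.184 M = 184 mM.
C_mix = (C_A·V_A + C_B·V_B)/(V_A + V_B) = (30.5×577 + 184×142) / 719.0 = 60.8 mM = 0.0608 M.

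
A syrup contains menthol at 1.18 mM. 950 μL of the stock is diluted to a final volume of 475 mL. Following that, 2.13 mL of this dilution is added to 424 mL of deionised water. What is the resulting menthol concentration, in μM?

0.0118 μM

Overall dilution factor = 500 × 200.1 = 1.00 × 10⁵.
1.18 mM / 1.00 × 10⁵ = 1.18 × 10⁻⁵ mM = 0.0118 μM.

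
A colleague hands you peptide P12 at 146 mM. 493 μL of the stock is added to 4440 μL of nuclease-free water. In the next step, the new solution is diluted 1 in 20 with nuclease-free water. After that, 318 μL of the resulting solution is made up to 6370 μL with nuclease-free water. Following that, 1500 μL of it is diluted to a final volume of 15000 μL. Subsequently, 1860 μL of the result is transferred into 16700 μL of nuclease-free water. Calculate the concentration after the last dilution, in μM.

Overall dilution factor = 10.01 × 20 × 20.03 × 10 × 9.978 = 4.00 × 10⁵.
146 mM / 4.00 × 10⁵ = 3.65 × 10⁻⁴ mM = 0.365 μM.

0.365 μM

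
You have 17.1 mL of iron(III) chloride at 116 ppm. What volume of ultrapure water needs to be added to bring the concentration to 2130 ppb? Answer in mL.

2130 ppb = 2.13 ppm.
V₂ = C₁V₁/C₂ = 116 × 17.1 / 2.13 = 931 mL.
Diluent to add = V₂ − V₁ = 931 − 17.1 = 914 mL.

914 mL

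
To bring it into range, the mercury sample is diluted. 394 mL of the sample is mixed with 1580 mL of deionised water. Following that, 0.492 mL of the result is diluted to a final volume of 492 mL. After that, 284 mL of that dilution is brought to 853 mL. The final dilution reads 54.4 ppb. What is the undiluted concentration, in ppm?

819 ppm

Overall dilution factor = 5.010 × 1000 × 3.004 = 1.50 × 10⁴.
Original = 54.4 ppb × 1.50 × 10⁴ = 8.19 × 10⁵ ppb = 819 ppm.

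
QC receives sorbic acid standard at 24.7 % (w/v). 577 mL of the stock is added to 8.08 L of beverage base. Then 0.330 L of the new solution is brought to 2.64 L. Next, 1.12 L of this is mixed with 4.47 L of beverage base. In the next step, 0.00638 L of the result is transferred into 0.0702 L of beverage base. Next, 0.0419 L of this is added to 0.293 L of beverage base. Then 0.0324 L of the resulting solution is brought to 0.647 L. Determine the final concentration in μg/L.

215 μg/L

Overall dilution factor = 15.00 × 8 × 4.991 × 12.00 × 7.993 × 19.97 = 1.15 × 10⁶.
24.7 % (w/v) / 1.15 × 10⁶ = 2.15 × 10⁻⁵ % (w/v) = 215 μg/L.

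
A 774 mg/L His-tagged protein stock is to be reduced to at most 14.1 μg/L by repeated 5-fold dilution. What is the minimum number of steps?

7

Need 5ⁿ ≥ 5.49 × 10⁴, so n ≥ log(5.49 × 10⁴)/log(5) = 6.78.
Minimum whole steps: n = 7.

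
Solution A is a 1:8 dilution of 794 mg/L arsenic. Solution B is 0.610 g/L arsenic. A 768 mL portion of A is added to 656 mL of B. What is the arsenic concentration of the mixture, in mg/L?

335 mg/L

C_A = 794 mg/L / 8 = 99.2 mg/L.
C_B = 0.610 g/L = 610 mg/L.
C_mix = (C_A·V_A + C_B·V_B)/(V_A + V_B) = (99.2×768 + 610×656) / 1424 = 335 mg/L.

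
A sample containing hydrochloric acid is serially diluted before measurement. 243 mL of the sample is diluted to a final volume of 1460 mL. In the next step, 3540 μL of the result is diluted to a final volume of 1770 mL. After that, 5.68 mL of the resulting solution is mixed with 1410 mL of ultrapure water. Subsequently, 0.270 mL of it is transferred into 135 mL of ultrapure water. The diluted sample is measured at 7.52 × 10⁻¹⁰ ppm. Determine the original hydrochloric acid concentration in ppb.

282 ppb

Overall dilution factor = 6.008 × 500 × 249.2 × 501 = 3.75 × 10⁸.
Original = 7.52 × 10⁻¹⁰ ppm × 3.75 × 10⁸ = 0.282 ppm = 282 ppb.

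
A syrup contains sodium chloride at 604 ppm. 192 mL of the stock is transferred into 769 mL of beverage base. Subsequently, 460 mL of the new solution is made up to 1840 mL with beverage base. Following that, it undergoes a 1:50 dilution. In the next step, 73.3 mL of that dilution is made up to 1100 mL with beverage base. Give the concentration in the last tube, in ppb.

40.2 ppb

Overall dilution factor = 5.005 × 4 × 50 × 15.01 = 1.50 × 10⁴.
604 ppm / 1.50 × 10⁴ = 0.0402 ppm = 40.2 ppb.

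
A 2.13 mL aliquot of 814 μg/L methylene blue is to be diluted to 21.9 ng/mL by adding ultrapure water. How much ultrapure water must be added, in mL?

77.0 mL

21.9 ng/mL = 21.9 μg/L.
V₂ = C₁V₁/C₂ = 814 × 2.13 / 21.9 = 79.2 mL.
Diluent to add = V₂ − V₁ = 79.2 − 2.13 = 77.0 mL.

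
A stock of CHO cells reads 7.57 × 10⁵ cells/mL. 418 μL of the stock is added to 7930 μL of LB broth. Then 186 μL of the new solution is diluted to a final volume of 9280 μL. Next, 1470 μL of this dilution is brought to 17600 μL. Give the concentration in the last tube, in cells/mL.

63.5 cells/mL

Overall dilution factor = 19.97 × 49.89 × 11.97 = 1.19 × 10⁴.
7.57 × 10⁵ cells/mL / 1.19 × 10⁴ = 63.5 cells/mL.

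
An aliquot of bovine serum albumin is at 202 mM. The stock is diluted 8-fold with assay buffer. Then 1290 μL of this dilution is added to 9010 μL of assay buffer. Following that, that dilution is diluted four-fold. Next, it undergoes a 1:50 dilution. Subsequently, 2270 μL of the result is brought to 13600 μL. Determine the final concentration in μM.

Overall dilution factor = 8 × 7.984 × 4 × 50 × 5.991 = 7.65 × 10⁴.
202 mM / 7.65 × 10⁴ = 2.64 × 10⁻³ mM = 2.64 μM.

2.64 μM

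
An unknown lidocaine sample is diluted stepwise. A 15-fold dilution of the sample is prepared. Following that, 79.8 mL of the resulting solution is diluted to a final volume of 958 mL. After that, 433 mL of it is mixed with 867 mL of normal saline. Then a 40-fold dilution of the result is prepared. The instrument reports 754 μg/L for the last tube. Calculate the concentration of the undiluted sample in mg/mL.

Overall dilution factor = 15 × 12.01 × 3.002 × 40 = 2.16 × 10⁴.
Original = 754 μg/L × 2.16 × 10⁴ = 1.63 × 10⁷ μg/L = 16.3 mg/mL.

16.3 mg/mL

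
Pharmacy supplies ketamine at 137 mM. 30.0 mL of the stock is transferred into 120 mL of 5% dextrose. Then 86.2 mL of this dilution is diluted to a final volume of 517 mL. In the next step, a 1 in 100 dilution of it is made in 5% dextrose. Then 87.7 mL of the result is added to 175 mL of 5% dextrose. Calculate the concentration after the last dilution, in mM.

0.0153 mM

Overall dilution factor = 5 × 5.998 × 100 × 2.995 = 8983.
137 mM / 8983 = 0.0153 mM.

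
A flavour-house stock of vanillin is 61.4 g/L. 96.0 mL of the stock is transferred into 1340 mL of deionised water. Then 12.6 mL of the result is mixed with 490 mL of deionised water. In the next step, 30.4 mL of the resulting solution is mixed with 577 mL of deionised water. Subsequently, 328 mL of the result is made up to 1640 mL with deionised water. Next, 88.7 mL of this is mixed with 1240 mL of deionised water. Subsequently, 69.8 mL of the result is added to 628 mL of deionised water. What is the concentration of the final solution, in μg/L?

6.88 μg/L

Overall dilution factor = 14.96 × 39.89 × 19.98 × 5 × 14.98 × 9.997 = 8.93 × 10⁶.
61.4 g/L / 8.93 × 10⁶ = 6.88 × 10⁻⁶ g/L = 6.88 μg/L.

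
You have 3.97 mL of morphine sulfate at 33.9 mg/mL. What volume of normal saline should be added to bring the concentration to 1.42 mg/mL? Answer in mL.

V₂ = C₁V₁/C₂ = 33.9 × 3.97 / 1.42 = 94.8 mL.
Diluent to add = V₂ − V₁ = 94.8 − 3.97 = 90.8 mL.

90.8 mL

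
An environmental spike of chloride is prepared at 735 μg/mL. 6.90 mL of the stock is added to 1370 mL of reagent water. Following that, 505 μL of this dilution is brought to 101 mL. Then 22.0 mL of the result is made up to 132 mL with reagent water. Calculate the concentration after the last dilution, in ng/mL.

Overall dilution factor = 199.6 × 200 × 6 = 2.39 × 10⁵.
735 μg/mL / 2.39 × 10⁵ = 3.07 × 10⁻³ μg/mL = 3.07 ng/mL.

3.07 ng/mL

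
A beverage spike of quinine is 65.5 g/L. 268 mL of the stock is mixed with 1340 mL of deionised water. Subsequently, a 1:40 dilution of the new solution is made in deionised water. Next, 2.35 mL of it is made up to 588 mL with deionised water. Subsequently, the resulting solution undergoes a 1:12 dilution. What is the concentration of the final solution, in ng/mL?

90.9 ng/mL

Overall dilution factor = 6 × 40 × 250.2 × 12 = 7.21 × 10⁵.
65.5 g/L / 7.21 × 10⁵ = 9.09 × 10⁻⁵ g/L = 90.9 ng/mL.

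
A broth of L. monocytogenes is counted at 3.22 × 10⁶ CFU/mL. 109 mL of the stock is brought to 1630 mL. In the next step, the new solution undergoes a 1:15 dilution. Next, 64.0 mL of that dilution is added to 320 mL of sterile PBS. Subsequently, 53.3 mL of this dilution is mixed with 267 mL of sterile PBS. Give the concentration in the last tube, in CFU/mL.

Overall dilution factor = 14.95 × 15 × 6 × 6.009 = 8088.
3.22 × 10⁶ CFU/mL / 8088 = 398 CFU/mL.

398 CFU/mL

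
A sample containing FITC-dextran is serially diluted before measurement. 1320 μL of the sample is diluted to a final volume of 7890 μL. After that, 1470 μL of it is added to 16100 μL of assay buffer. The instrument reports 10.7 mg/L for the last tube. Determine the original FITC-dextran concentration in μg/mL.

764 μg/mL

Overall dilution factor = 5.977 × 11.95 = 71.4.
Original = 10.7 mg/L × 71.4 = 764 mg/L = 764 μg/mL.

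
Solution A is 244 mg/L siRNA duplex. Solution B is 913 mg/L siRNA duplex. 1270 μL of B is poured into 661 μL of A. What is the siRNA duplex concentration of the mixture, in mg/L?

C_mix = (C_A·V_A + C_B·V_B)/(V_A + V_B) = (244×661 + 913×1270) / 1931 = 684 mg/L.

684 mg/L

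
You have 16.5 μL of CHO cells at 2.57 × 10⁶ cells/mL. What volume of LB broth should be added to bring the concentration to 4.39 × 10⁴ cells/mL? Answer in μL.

V₂ = C₁V₁/C₂ = 2.57 × 10⁶ × 16.5 / 4.39 × 10⁴ = 966 μL.
Diluent to add = V₂ − V₁ = 966 − 16.5 = 949 μL.

949 μL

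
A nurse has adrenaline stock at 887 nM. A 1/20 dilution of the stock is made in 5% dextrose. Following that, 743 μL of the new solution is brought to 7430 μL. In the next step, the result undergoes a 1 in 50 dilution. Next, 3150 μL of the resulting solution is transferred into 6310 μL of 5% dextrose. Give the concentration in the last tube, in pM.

Overall dilution factor = 20 × 10 × 50 × 3.003 = 3.00 × 10⁴.
887 nM / 3.00 × 10⁴ = 0.0295 nM = 29.5 pM.

29.5 pM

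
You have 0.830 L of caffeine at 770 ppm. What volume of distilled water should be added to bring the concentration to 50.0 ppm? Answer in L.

12.0 L

V₂ = C₁V₁/C₂ = 770 × 0.830 / 50.0 = 12.8 L.
Diluent to add = V₂ − V₁ = 12.8 − 0.830 = 12.0 L.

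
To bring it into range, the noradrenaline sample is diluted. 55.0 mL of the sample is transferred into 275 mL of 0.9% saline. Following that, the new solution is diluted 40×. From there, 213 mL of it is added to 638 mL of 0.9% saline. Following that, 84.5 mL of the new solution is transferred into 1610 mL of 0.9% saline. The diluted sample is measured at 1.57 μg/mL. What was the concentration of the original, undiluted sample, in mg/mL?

30.2 mg/mL

Overall dilution factor = 6 × 40 × 3.995 × 20.05 = 1.92 × 10⁴.
Original = 1.57 μg/mL × 1.92 × 10⁴ = 3.02 × 10⁴ μg/mL = 30.2 mg/mL.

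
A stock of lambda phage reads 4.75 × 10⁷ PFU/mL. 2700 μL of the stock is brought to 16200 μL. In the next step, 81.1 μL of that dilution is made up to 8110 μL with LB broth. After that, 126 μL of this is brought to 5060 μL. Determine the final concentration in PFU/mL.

Overall dilution factor = 6 × 100 × 40.16 = 2.41 × 10⁴.
4.75 × 10⁷ PFU/mL / 2.41 × 10⁴ = 1970 PFU/mL.

1970 PFU/mL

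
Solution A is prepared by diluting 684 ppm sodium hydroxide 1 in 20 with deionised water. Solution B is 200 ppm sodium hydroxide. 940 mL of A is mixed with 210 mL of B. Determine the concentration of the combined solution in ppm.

64.5 ppm

C_A = 684 ppm / 20 = 34.2 ppm.
C_mix = (C_A·V_A + C_B·V_B)/(V_A + V_B) = (34.2×940 + 200×210) / 1150 = 64.5 ppm.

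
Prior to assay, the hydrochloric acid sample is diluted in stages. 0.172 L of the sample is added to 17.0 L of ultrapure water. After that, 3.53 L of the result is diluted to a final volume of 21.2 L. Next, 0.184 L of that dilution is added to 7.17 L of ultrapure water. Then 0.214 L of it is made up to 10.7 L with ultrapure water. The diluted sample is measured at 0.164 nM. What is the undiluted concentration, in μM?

Overall dilution factor = 99.84 × 6.006 × 39.97 × 50 = 1.20 × 10⁶.
Original = 0.164 nM × 1.20 × 10⁶ = 1.97 × 10⁵ nM = 197 μM.

197 μM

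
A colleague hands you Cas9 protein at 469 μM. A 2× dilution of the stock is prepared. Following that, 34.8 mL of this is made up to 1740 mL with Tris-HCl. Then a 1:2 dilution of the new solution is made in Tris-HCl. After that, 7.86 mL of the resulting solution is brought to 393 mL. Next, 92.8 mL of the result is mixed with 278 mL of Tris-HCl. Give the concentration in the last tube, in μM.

Overall dilution factor = 2 × 50 × 2 × 50 × 3.996 = 4.00 × 10⁴.
469 μM / 4.00 × 10⁴ = 0.0117 μM.

0.0117 μM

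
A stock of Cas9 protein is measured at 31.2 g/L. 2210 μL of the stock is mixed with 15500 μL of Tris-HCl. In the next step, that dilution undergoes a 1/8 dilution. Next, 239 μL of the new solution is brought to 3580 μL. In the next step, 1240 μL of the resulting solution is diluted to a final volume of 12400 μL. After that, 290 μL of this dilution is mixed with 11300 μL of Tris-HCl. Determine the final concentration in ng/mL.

Overall dilution factor = 8.014 × 8 × 14.98 × 10 × 39.97 = 3.84 × 10⁵.
31.2 g/L / 3.84 × 10⁵ = 8.13 × 10⁻⁵ g/L = 81.3 ng/mL.

81.3 ng/mL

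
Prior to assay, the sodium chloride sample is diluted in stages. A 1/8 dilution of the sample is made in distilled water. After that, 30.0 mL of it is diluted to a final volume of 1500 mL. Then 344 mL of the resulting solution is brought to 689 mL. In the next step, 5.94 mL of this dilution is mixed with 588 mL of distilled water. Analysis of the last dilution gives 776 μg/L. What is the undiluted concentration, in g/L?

Overall dilution factor = 8 × 50 × 2.003 × 99.99 = 8.01 × 10⁴.
Original = 776 μg/L × 8.01 × 10⁴ = 6.22 × 10⁷ μg/L = 62.2 g/L.

62.2 g/L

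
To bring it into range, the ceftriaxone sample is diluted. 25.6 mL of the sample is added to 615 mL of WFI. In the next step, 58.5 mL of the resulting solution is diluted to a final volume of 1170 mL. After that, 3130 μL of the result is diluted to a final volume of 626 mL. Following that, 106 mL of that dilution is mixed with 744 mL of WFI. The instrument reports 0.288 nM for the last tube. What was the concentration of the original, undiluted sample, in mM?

Overall dilution factor = 25.02 × 20 × 200 × 8.019 = 8.03 × 10⁵.
Original = 0.288 nM × 8.03 × 10⁵ = 2.31 × 10⁵ nM = 0.231 mM.

0.231 mM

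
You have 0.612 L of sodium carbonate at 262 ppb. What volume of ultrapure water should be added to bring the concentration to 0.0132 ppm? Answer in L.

0.0132 ppm = 13.2 ppb.
V₂ = C₁V₁/C₂ = 262 × 0.612 / 13.2 = 12.1 L.
Diluent to add = V₂ − V₁ = 12.1 − 0.612 = 11.5 L.

11.5 L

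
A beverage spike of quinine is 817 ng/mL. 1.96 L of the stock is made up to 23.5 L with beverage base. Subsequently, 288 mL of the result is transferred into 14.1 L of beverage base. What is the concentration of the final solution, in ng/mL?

Overall dilution factor = 11.99 × 49.96 = 599.
817 ng/mL / 599 = 1.36 ng/mL.

1.36 ng/mL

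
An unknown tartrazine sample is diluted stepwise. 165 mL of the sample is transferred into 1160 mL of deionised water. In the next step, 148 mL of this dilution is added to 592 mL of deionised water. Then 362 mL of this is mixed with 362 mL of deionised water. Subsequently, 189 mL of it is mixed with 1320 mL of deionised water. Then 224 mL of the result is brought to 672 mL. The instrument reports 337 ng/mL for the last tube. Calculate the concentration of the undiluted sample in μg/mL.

Overall dilution factor = 8.030 × 5 × 2 × 7.984 × 3 = 1923.
Original = 337 ng/mL × 1923 = 6.48 × 10⁵ ng/mL = 648 μg/mL.

648 μg/mL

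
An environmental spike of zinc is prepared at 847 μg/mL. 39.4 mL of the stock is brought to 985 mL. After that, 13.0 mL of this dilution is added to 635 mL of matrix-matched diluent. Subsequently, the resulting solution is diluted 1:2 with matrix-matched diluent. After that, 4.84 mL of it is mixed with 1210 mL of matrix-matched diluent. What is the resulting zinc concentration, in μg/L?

1.35 μg/L

Overall dilution factor = 25 × 49.85 × 2 × 251 = 6.26 × 10⁵.
847 μg/mL / 6.26 × 10⁵ = 1.35 × 10⁻³ μg/mL = 1.35 μg/L.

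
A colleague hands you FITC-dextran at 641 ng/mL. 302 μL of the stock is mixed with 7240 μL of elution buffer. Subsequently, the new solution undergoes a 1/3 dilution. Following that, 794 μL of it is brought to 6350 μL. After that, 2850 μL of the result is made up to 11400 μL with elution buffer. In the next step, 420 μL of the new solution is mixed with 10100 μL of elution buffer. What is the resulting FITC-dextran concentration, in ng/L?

Overall dilution factor = 24.97 × 3 × 7.997 × 4 × 25.05 = 6.00 × 10⁴.
641 ng/mL / 6.00 × 10⁴ = 0.0107 ng/mL = 10.7 ng/L.

10.7 ng/L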